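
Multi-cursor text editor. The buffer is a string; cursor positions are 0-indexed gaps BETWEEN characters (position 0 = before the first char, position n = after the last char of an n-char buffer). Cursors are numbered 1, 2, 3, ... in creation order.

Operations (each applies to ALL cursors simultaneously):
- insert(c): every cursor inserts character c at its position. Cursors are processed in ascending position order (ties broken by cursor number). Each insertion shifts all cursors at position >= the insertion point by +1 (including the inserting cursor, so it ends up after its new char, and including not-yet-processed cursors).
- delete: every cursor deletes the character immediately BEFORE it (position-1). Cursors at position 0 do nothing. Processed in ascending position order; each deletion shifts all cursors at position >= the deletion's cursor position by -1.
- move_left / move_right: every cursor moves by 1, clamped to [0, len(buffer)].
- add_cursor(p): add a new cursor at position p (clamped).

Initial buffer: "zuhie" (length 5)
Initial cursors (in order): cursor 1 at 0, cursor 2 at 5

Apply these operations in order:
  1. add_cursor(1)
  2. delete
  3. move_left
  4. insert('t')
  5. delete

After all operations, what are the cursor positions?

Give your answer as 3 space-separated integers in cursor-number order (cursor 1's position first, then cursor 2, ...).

After op 1 (add_cursor(1)): buffer="zuhie" (len 5), cursors c1@0 c3@1 c2@5, authorship .....
After op 2 (delete): buffer="uhi" (len 3), cursors c1@0 c3@0 c2@3, authorship ...
After op 3 (move_left): buffer="uhi" (len 3), cursors c1@0 c3@0 c2@2, authorship ...
After op 4 (insert('t')): buffer="ttuhti" (len 6), cursors c1@2 c3@2 c2@5, authorship 13..2.
After op 5 (delete): buffer="uhi" (len 3), cursors c1@0 c3@0 c2@2, authorship ...

Answer: 0 2 0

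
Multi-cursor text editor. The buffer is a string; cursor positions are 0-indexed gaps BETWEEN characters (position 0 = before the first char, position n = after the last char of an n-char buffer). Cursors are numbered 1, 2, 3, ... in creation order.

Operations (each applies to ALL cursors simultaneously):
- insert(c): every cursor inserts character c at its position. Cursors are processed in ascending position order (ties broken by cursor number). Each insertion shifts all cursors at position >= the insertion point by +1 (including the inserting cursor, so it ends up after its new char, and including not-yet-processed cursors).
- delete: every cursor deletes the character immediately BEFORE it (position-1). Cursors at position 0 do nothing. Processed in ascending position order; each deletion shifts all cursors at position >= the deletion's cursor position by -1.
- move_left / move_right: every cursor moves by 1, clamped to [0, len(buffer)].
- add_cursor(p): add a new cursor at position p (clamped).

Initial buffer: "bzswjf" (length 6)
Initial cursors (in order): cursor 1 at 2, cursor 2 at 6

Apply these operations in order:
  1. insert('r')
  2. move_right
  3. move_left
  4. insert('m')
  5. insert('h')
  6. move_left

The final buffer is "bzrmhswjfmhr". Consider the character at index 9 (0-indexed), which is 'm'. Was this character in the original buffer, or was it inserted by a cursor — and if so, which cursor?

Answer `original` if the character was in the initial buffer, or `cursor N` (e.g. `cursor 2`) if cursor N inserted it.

After op 1 (insert('r')): buffer="bzrswjfr" (len 8), cursors c1@3 c2@8, authorship ..1....2
After op 2 (move_right): buffer="bzrswjfr" (len 8), cursors c1@4 c2@8, authorship ..1....2
After op 3 (move_left): buffer="bzrswjfr" (len 8), cursors c1@3 c2@7, authorship ..1....2
After op 4 (insert('m')): buffer="bzrmswjfmr" (len 10), cursors c1@4 c2@9, authorship ..11....22
After op 5 (insert('h')): buffer="bzrmhswjfmhr" (len 12), cursors c1@5 c2@11, authorship ..111....222
After op 6 (move_left): buffer="bzrmhswjfmhr" (len 12), cursors c1@4 c2@10, authorship ..111....222
Authorship (.=original, N=cursor N): . . 1 1 1 . . . . 2 2 2
Index 9: author = 2

Answer: cursor 2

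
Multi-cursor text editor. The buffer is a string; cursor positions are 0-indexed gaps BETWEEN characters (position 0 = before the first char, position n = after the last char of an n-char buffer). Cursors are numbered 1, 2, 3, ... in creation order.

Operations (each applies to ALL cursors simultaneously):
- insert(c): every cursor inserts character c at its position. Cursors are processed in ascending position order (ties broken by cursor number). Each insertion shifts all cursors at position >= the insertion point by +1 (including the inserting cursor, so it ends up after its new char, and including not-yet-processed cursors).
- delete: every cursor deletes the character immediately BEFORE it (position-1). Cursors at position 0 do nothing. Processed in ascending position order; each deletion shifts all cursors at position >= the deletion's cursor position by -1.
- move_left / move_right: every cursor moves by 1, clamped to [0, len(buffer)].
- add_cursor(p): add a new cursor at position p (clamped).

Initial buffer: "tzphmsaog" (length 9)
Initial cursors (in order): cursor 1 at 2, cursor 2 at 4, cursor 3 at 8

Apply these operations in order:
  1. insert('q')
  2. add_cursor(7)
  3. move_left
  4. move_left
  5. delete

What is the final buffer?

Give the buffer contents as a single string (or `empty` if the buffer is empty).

After op 1 (insert('q')): buffer="tzqphqmsaoqg" (len 12), cursors c1@3 c2@6 c3@11, authorship ..1..2....3.
After op 2 (add_cursor(7)): buffer="tzqphqmsaoqg" (len 12), cursors c1@3 c2@6 c4@7 c3@11, authorship ..1..2....3.
After op 3 (move_left): buffer="tzqphqmsaoqg" (len 12), cursors c1@2 c2@5 c4@6 c3@10, authorship ..1..2....3.
After op 4 (move_left): buffer="tzqphqmsaoqg" (len 12), cursors c1@1 c2@4 c4@5 c3@9, authorship ..1..2....3.
After op 5 (delete): buffer="zqqmsoqg" (len 8), cursors c1@0 c2@2 c4@2 c3@5, authorship .12...3.

Answer: zqqmsoqg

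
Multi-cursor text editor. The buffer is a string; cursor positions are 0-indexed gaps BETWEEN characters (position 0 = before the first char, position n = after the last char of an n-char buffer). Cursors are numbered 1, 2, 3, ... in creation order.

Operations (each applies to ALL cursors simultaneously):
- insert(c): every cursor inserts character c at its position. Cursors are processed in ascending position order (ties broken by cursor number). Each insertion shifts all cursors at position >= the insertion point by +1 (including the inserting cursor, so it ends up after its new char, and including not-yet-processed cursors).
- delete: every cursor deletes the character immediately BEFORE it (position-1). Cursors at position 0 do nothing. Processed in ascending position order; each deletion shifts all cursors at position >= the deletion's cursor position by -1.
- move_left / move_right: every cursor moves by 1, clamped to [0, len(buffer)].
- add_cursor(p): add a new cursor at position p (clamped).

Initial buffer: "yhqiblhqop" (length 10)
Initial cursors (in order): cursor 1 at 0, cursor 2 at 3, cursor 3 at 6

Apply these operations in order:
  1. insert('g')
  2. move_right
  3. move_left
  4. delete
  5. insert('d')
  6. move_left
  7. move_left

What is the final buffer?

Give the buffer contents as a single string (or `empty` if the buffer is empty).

After op 1 (insert('g')): buffer="gyhqgiblghqop" (len 13), cursors c1@1 c2@5 c3@9, authorship 1...2...3....
After op 2 (move_right): buffer="gyhqgiblghqop" (len 13), cursors c1@2 c2@6 c3@10, authorship 1...2...3....
After op 3 (move_left): buffer="gyhqgiblghqop" (len 13), cursors c1@1 c2@5 c3@9, authorship 1...2...3....
After op 4 (delete): buffer="yhqiblhqop" (len 10), cursors c1@0 c2@3 c3@6, authorship ..........
After op 5 (insert('d')): buffer="dyhqdibldhqop" (len 13), cursors c1@1 c2@5 c3@9, authorship 1...2...3....
After op 6 (move_left): buffer="dyhqdibldhqop" (len 13), cursors c1@0 c2@4 c3@8, authorship 1...2...3....
After op 7 (move_left): buffer="dyhqdibldhqop" (len 13), cursors c1@0 c2@3 c3@7, authorship 1...2...3....

Answer: dyhqdibldhqop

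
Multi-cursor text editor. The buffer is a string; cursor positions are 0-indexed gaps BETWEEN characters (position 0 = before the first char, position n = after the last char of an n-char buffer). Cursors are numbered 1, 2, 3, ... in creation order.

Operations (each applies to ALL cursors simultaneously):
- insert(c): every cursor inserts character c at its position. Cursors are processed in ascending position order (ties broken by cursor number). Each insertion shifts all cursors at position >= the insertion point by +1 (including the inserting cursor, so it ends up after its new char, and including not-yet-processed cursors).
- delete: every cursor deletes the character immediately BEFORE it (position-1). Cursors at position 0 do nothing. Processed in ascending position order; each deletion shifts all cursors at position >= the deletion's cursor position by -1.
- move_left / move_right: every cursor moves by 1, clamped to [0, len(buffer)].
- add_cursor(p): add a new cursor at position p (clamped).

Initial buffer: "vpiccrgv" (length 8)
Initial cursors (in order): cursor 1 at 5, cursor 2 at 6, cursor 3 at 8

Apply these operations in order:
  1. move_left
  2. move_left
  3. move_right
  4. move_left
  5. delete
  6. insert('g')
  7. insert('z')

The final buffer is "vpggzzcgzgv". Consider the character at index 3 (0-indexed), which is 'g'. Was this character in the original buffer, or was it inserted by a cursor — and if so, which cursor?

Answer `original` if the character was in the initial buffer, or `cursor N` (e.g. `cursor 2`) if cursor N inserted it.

After op 1 (move_left): buffer="vpiccrgv" (len 8), cursors c1@4 c2@5 c3@7, authorship ........
After op 2 (move_left): buffer="vpiccrgv" (len 8), cursors c1@3 c2@4 c3@6, authorship ........
After op 3 (move_right): buffer="vpiccrgv" (len 8), cursors c1@4 c2@5 c3@7, authorship ........
After op 4 (move_left): buffer="vpiccrgv" (len 8), cursors c1@3 c2@4 c3@6, authorship ........
After op 5 (delete): buffer="vpcgv" (len 5), cursors c1@2 c2@2 c3@3, authorship .....
After op 6 (insert('g')): buffer="vpggcggv" (len 8), cursors c1@4 c2@4 c3@6, authorship ..12.3..
After op 7 (insert('z')): buffer="vpggzzcgzgv" (len 11), cursors c1@6 c2@6 c3@9, authorship ..1212.33..
Authorship (.=original, N=cursor N): . . 1 2 1 2 . 3 3 . .
Index 3: author = 2

Answer: cursor 2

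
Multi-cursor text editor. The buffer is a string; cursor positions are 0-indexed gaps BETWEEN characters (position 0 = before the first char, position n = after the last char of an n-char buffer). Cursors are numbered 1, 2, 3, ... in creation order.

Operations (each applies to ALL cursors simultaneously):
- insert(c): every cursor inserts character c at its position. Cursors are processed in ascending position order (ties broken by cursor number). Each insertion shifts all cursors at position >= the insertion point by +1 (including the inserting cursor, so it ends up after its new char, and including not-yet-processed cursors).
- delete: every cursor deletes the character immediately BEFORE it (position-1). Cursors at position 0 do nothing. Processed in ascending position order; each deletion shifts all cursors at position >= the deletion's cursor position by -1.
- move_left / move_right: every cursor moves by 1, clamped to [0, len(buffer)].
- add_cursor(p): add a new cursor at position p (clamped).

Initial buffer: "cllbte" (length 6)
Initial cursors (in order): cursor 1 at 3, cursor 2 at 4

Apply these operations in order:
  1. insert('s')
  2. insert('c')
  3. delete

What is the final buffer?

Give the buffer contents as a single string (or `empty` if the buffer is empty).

After op 1 (insert('s')): buffer="cllsbste" (len 8), cursors c1@4 c2@6, authorship ...1.2..
After op 2 (insert('c')): buffer="cllscbscte" (len 10), cursors c1@5 c2@8, authorship ...11.22..
After op 3 (delete): buffer="cllsbste" (len 8), cursors c1@4 c2@6, authorship ...1.2..

Answer: cllsbste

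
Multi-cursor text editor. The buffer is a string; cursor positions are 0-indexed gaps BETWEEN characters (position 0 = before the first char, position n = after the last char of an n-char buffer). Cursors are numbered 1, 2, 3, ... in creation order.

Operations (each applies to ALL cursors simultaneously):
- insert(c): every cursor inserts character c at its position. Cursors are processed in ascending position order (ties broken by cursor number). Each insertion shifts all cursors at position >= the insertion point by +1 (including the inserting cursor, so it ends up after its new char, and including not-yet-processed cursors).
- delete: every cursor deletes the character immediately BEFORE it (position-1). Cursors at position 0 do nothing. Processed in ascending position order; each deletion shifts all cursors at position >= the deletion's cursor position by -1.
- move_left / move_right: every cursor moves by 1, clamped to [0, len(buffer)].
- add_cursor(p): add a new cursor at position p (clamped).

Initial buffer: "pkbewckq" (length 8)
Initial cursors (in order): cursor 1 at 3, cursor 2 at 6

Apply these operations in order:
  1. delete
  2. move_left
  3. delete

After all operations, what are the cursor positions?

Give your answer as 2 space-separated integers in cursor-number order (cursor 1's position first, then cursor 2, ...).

After op 1 (delete): buffer="pkewkq" (len 6), cursors c1@2 c2@4, authorship ......
After op 2 (move_left): buffer="pkewkq" (len 6), cursors c1@1 c2@3, authorship ......
After op 3 (delete): buffer="kwkq" (len 4), cursors c1@0 c2@1, authorship ....

Answer: 0 1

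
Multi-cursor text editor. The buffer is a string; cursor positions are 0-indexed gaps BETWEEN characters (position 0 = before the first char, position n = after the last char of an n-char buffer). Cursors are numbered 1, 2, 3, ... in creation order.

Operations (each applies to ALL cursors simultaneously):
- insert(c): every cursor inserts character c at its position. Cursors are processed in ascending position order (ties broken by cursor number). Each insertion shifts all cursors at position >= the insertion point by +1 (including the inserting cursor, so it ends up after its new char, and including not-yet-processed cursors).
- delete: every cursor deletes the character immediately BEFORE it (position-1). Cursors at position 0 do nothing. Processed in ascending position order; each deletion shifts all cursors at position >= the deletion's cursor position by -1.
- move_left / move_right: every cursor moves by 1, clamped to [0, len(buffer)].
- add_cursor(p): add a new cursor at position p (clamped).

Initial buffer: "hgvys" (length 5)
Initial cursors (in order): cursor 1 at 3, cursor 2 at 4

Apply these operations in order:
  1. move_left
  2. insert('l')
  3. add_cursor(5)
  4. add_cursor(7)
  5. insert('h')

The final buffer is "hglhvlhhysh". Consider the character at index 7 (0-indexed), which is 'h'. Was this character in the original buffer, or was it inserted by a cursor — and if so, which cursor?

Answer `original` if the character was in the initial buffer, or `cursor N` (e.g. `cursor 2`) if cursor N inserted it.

Answer: cursor 3

Derivation:
After op 1 (move_left): buffer="hgvys" (len 5), cursors c1@2 c2@3, authorship .....
After op 2 (insert('l')): buffer="hglvlys" (len 7), cursors c1@3 c2@5, authorship ..1.2..
After op 3 (add_cursor(5)): buffer="hglvlys" (len 7), cursors c1@3 c2@5 c3@5, authorship ..1.2..
After op 4 (add_cursor(7)): buffer="hglvlys" (len 7), cursors c1@3 c2@5 c3@5 c4@7, authorship ..1.2..
After op 5 (insert('h')): buffer="hglhvlhhysh" (len 11), cursors c1@4 c2@8 c3@8 c4@11, authorship ..11.223..4
Authorship (.=original, N=cursor N): . . 1 1 . 2 2 3 . . 4
Index 7: author = 3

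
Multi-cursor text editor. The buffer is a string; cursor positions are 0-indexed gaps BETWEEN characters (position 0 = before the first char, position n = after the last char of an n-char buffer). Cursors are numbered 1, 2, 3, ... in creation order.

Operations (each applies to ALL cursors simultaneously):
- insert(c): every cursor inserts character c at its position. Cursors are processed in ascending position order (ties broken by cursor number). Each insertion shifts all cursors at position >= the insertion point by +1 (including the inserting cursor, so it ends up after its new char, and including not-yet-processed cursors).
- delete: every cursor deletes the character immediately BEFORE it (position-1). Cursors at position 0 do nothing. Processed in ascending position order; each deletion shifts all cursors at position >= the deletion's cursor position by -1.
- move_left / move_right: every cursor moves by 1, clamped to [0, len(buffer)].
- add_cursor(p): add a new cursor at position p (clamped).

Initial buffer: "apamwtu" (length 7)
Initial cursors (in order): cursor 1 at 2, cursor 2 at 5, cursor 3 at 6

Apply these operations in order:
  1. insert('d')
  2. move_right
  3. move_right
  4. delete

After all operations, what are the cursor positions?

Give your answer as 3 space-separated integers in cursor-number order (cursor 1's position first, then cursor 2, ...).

After op 1 (insert('d')): buffer="apdamwdtdu" (len 10), cursors c1@3 c2@7 c3@9, authorship ..1...2.3.
After op 2 (move_right): buffer="apdamwdtdu" (len 10), cursors c1@4 c2@8 c3@10, authorship ..1...2.3.
After op 3 (move_right): buffer="apdamwdtdu" (len 10), cursors c1@5 c2@9 c3@10, authorship ..1...2.3.
After op 4 (delete): buffer="apdawdt" (len 7), cursors c1@4 c2@7 c3@7, authorship ..1..2.

Answer: 4 7 7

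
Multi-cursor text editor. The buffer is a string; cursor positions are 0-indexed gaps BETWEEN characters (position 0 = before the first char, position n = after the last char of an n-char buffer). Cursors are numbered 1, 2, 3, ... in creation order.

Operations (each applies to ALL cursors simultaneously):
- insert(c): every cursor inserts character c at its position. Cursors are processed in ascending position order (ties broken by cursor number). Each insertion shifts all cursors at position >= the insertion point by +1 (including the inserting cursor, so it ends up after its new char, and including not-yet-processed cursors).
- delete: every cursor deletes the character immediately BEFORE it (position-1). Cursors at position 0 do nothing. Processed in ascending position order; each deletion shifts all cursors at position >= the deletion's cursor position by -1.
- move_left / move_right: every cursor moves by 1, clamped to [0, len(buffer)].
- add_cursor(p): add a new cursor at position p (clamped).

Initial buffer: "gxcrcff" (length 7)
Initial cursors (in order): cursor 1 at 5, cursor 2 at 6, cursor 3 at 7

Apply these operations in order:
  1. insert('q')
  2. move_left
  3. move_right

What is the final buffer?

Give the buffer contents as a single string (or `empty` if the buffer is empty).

After op 1 (insert('q')): buffer="gxcrcqfqfq" (len 10), cursors c1@6 c2@8 c3@10, authorship .....1.2.3
After op 2 (move_left): buffer="gxcrcqfqfq" (len 10), cursors c1@5 c2@7 c3@9, authorship .....1.2.3
After op 3 (move_right): buffer="gxcrcqfqfq" (len 10), cursors c1@6 c2@8 c3@10, authorship .....1.2.3

Answer: gxcrcqfqfq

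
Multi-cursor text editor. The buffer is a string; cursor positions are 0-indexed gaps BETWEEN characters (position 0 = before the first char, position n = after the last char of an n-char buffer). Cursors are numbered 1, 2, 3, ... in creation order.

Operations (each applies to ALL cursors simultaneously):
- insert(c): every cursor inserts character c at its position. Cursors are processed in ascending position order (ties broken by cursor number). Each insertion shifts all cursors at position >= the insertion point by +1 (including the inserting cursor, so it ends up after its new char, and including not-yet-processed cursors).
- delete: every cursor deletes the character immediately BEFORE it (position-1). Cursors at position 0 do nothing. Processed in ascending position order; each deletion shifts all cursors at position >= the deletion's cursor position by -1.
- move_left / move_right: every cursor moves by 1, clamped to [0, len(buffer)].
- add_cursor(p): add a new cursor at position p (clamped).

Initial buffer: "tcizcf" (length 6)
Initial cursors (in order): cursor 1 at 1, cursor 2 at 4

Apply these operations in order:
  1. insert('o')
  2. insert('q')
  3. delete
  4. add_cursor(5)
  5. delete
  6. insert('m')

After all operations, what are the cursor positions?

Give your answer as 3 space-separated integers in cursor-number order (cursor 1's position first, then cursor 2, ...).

Answer: 2 6 6

Derivation:
After op 1 (insert('o')): buffer="tocizocf" (len 8), cursors c1@2 c2@6, authorship .1...2..
After op 2 (insert('q')): buffer="toqcizoqcf" (len 10), cursors c1@3 c2@8, authorship .11...22..
After op 3 (delete): buffer="tocizocf" (len 8), cursors c1@2 c2@6, authorship .1...2..
After op 4 (add_cursor(5)): buffer="tocizocf" (len 8), cursors c1@2 c3@5 c2@6, authorship .1...2..
After op 5 (delete): buffer="tcicf" (len 5), cursors c1@1 c2@3 c3@3, authorship .....
After op 6 (insert('m')): buffer="tmcimmcf" (len 8), cursors c1@2 c2@6 c3@6, authorship .1..23..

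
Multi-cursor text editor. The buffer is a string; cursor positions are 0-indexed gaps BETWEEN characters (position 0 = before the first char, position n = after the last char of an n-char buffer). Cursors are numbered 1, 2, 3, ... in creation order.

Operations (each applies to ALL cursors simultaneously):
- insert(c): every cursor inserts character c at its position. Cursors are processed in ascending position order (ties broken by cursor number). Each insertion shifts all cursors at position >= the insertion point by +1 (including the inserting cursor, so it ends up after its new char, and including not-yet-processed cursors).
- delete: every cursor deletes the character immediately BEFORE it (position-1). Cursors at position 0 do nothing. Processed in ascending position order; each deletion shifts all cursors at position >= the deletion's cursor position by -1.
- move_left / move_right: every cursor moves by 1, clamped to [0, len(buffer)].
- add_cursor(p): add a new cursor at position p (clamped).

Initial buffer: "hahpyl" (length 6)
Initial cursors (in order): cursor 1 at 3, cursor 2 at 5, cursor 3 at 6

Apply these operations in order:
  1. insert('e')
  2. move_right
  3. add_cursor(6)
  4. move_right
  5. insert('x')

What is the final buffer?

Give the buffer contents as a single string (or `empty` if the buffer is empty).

After op 1 (insert('e')): buffer="hahepyele" (len 9), cursors c1@4 c2@7 c3@9, authorship ...1..2.3
After op 2 (move_right): buffer="hahepyele" (len 9), cursors c1@5 c2@8 c3@9, authorship ...1..2.3
After op 3 (add_cursor(6)): buffer="hahepyele" (len 9), cursors c1@5 c4@6 c2@8 c3@9, authorship ...1..2.3
After op 4 (move_right): buffer="hahepyele" (len 9), cursors c1@6 c4@7 c2@9 c3@9, authorship ...1..2.3
After op 5 (insert('x')): buffer="hahepyxexlexx" (len 13), cursors c1@7 c4@9 c2@13 c3@13, authorship ...1..124.323

Answer: hahepyxexlexx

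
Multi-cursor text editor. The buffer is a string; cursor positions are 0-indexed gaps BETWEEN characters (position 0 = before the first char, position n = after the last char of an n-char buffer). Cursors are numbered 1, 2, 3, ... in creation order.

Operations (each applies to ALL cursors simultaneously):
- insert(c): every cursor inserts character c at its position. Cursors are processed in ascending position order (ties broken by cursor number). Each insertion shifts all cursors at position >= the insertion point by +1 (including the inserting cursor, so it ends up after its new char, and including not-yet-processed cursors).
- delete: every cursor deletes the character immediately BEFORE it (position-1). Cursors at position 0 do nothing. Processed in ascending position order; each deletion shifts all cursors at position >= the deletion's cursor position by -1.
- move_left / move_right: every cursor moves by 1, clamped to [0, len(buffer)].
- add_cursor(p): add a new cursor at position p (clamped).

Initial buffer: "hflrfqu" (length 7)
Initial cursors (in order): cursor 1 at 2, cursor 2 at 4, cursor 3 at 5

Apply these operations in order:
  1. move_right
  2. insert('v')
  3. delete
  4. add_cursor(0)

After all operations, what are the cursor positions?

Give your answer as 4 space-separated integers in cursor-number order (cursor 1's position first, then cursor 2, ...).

Answer: 3 5 6 0

Derivation:
After op 1 (move_right): buffer="hflrfqu" (len 7), cursors c1@3 c2@5 c3@6, authorship .......
After op 2 (insert('v')): buffer="hflvrfvqvu" (len 10), cursors c1@4 c2@7 c3@9, authorship ...1..2.3.
After op 3 (delete): buffer="hflrfqu" (len 7), cursors c1@3 c2@5 c3@6, authorship .......
After op 4 (add_cursor(0)): buffer="hflrfqu" (len 7), cursors c4@0 c1@3 c2@5 c3@6, authorship .......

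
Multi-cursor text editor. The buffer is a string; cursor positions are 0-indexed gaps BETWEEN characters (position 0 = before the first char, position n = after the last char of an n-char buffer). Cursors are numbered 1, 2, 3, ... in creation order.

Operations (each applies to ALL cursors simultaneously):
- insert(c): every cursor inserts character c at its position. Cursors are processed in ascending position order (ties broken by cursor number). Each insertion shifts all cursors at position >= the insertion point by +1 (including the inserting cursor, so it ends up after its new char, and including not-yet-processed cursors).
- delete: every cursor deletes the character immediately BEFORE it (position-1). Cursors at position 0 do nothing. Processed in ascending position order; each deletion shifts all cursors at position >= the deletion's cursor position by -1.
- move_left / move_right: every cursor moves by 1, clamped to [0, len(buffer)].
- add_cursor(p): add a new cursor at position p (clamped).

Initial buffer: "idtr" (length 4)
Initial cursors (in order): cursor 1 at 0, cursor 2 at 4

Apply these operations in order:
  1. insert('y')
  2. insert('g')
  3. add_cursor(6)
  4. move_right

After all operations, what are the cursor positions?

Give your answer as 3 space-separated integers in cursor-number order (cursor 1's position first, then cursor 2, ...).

Answer: 3 8 7

Derivation:
After op 1 (insert('y')): buffer="yidtry" (len 6), cursors c1@1 c2@6, authorship 1....2
After op 2 (insert('g')): buffer="ygidtryg" (len 8), cursors c1@2 c2@8, authorship 11....22
After op 3 (add_cursor(6)): buffer="ygidtryg" (len 8), cursors c1@2 c3@6 c2@8, authorship 11....22
After op 4 (move_right): buffer="ygidtryg" (len 8), cursors c1@3 c3@7 c2@8, authorship 11....22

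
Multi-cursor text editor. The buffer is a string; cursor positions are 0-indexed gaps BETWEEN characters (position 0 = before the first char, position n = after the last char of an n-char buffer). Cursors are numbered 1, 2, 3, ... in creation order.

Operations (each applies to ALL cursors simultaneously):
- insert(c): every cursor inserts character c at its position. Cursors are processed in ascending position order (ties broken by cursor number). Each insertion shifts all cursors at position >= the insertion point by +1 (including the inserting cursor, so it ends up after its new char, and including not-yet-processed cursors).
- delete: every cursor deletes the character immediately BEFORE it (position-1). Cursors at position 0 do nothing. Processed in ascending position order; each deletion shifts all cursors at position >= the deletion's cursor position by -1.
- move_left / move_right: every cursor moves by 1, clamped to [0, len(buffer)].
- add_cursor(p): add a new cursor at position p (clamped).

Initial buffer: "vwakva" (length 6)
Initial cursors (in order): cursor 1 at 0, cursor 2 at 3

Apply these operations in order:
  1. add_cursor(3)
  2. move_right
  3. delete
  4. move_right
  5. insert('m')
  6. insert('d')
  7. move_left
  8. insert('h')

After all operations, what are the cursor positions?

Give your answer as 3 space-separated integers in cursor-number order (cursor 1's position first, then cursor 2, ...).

Answer: 3 10 10

Derivation:
After op 1 (add_cursor(3)): buffer="vwakva" (len 6), cursors c1@0 c2@3 c3@3, authorship ......
After op 2 (move_right): buffer="vwakva" (len 6), cursors c1@1 c2@4 c3@4, authorship ......
After op 3 (delete): buffer="wva" (len 3), cursors c1@0 c2@1 c3@1, authorship ...
After op 4 (move_right): buffer="wva" (len 3), cursors c1@1 c2@2 c3@2, authorship ...
After op 5 (insert('m')): buffer="wmvmma" (len 6), cursors c1@2 c2@5 c3@5, authorship .1.23.
After op 6 (insert('d')): buffer="wmdvmmdda" (len 9), cursors c1@3 c2@8 c3@8, authorship .11.2323.
After op 7 (move_left): buffer="wmdvmmdda" (len 9), cursors c1@2 c2@7 c3@7, authorship .11.2323.
After op 8 (insert('h')): buffer="wmhdvmmdhhda" (len 12), cursors c1@3 c2@10 c3@10, authorship .111.232233.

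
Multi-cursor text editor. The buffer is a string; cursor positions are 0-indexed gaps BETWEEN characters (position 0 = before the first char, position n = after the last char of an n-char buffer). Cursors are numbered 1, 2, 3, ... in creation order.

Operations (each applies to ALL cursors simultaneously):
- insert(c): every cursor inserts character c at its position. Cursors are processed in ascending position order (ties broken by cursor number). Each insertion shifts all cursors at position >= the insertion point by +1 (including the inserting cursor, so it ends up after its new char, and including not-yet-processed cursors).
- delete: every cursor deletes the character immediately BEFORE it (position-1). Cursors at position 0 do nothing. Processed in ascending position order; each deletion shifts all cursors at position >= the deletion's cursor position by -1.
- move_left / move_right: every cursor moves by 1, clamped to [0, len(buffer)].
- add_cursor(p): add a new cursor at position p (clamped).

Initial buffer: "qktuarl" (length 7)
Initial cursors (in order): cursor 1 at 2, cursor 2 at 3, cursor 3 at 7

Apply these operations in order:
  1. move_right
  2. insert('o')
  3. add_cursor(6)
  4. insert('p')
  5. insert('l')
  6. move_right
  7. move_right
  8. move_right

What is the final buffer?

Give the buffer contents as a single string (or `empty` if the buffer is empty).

Answer: qktopluoppllarlopl

Derivation:
After op 1 (move_right): buffer="qktuarl" (len 7), cursors c1@3 c2@4 c3@7, authorship .......
After op 2 (insert('o')): buffer="qktouoarlo" (len 10), cursors c1@4 c2@6 c3@10, authorship ...1.2...3
After op 3 (add_cursor(6)): buffer="qktouoarlo" (len 10), cursors c1@4 c2@6 c4@6 c3@10, authorship ...1.2...3
After op 4 (insert('p')): buffer="qktopuopparlop" (len 14), cursors c1@5 c2@9 c4@9 c3@14, authorship ...11.224...33
After op 5 (insert('l')): buffer="qktopluoppllarlopl" (len 18), cursors c1@6 c2@12 c4@12 c3@18, authorship ...111.22424...333
After op 6 (move_right): buffer="qktopluoppllarlopl" (len 18), cursors c1@7 c2@13 c4@13 c3@18, authorship ...111.22424...333
After op 7 (move_right): buffer="qktopluoppllarlopl" (len 18), cursors c1@8 c2@14 c4@14 c3@18, authorship ...111.22424...333
After op 8 (move_right): buffer="qktopluoppllarlopl" (len 18), cursors c1@9 c2@15 c4@15 c3@18, authorship ...111.22424...333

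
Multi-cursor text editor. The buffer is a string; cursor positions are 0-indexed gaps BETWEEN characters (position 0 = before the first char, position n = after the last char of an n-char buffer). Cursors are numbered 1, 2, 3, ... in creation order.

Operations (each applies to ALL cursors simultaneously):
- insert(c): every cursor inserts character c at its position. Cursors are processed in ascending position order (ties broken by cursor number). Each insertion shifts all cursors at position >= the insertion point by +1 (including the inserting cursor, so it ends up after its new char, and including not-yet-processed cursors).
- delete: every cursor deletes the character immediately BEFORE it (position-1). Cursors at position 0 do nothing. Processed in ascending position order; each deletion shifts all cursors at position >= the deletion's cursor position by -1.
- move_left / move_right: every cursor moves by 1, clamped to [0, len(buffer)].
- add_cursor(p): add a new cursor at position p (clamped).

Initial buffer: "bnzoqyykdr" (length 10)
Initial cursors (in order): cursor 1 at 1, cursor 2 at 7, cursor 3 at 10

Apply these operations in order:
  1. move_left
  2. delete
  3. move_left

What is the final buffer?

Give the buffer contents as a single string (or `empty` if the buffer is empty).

Answer: bnzoqykr

Derivation:
After op 1 (move_left): buffer="bnzoqyykdr" (len 10), cursors c1@0 c2@6 c3@9, authorship ..........
After op 2 (delete): buffer="bnzoqykr" (len 8), cursors c1@0 c2@5 c3@7, authorship ........
After op 3 (move_left): buffer="bnzoqykr" (len 8), cursors c1@0 c2@4 c3@6, authorship ........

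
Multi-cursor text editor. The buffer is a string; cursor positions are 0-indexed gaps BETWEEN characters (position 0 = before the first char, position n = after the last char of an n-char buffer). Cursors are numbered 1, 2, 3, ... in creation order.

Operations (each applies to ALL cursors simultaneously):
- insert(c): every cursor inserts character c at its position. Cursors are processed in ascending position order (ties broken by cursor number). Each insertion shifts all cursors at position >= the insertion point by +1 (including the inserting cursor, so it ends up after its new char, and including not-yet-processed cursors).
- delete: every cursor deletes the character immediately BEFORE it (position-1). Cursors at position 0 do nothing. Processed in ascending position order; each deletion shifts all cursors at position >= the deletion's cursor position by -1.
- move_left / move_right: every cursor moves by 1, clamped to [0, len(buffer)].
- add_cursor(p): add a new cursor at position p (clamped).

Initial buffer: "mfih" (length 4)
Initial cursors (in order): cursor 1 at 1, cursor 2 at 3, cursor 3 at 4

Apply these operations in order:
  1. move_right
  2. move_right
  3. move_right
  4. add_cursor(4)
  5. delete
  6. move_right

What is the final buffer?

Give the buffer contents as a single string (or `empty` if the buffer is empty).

Answer: empty

Derivation:
After op 1 (move_right): buffer="mfih" (len 4), cursors c1@2 c2@4 c3@4, authorship ....
After op 2 (move_right): buffer="mfih" (len 4), cursors c1@3 c2@4 c3@4, authorship ....
After op 3 (move_right): buffer="mfih" (len 4), cursors c1@4 c2@4 c3@4, authorship ....
After op 4 (add_cursor(4)): buffer="mfih" (len 4), cursors c1@4 c2@4 c3@4 c4@4, authorship ....
After op 5 (delete): buffer="" (len 0), cursors c1@0 c2@0 c3@0 c4@0, authorship 
After op 6 (move_right): buffer="" (len 0), cursors c1@0 c2@0 c3@0 c4@0, authorship 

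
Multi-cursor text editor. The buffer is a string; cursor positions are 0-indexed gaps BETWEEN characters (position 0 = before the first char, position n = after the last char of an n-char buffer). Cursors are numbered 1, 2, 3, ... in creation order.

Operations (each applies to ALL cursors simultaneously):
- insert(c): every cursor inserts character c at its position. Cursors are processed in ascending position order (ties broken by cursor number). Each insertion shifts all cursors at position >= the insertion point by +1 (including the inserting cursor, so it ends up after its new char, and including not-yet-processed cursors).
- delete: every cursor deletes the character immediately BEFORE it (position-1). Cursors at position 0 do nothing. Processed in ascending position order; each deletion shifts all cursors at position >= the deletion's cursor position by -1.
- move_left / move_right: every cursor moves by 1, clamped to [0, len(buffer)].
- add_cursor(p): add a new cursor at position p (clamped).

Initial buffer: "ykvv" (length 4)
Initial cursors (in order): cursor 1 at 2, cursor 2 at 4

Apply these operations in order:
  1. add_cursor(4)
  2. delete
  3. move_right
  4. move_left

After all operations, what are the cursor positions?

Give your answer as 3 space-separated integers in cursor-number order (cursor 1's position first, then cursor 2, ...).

Answer: 0 0 0

Derivation:
After op 1 (add_cursor(4)): buffer="ykvv" (len 4), cursors c1@2 c2@4 c3@4, authorship ....
After op 2 (delete): buffer="y" (len 1), cursors c1@1 c2@1 c3@1, authorship .
After op 3 (move_right): buffer="y" (len 1), cursors c1@1 c2@1 c3@1, authorship .
After op 4 (move_left): buffer="y" (len 1), cursors c1@0 c2@0 c3@0, authorship .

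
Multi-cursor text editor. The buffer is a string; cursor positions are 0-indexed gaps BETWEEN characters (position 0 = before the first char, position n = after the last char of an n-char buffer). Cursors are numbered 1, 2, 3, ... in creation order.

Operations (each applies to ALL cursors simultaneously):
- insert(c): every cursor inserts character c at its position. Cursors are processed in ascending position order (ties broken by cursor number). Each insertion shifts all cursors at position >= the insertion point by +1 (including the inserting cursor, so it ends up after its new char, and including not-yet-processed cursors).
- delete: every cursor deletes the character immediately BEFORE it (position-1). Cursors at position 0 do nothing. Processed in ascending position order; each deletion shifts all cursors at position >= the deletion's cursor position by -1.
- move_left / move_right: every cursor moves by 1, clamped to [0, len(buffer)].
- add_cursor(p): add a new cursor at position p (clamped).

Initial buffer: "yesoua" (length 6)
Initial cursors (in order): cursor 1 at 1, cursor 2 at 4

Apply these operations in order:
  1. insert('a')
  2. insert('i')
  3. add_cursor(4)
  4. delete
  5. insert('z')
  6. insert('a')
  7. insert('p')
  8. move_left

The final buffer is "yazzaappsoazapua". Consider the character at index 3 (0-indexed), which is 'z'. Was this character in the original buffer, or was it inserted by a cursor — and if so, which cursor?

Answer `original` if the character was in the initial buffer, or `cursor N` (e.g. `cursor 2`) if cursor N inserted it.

Answer: cursor 3

Derivation:
After op 1 (insert('a')): buffer="yaesoaua" (len 8), cursors c1@2 c2@6, authorship .1...2..
After op 2 (insert('i')): buffer="yaiesoaiua" (len 10), cursors c1@3 c2@8, authorship .11...22..
After op 3 (add_cursor(4)): buffer="yaiesoaiua" (len 10), cursors c1@3 c3@4 c2@8, authorship .11...22..
After op 4 (delete): buffer="yasoaua" (len 7), cursors c1@2 c3@2 c2@5, authorship .1..2..
After op 5 (insert('z')): buffer="yazzsoazua" (len 10), cursors c1@4 c3@4 c2@8, authorship .113..22..
After op 6 (insert('a')): buffer="yazzaasoazaua" (len 13), cursors c1@6 c3@6 c2@11, authorship .11313..222..
After op 7 (insert('p')): buffer="yazzaappsoazapua" (len 16), cursors c1@8 c3@8 c2@14, authorship .1131313..2222..
After op 8 (move_left): buffer="yazzaappsoazapua" (len 16), cursors c1@7 c3@7 c2@13, authorship .1131313..2222..
Authorship (.=original, N=cursor N): . 1 1 3 1 3 1 3 . . 2 2 2 2 . .
Index 3: author = 3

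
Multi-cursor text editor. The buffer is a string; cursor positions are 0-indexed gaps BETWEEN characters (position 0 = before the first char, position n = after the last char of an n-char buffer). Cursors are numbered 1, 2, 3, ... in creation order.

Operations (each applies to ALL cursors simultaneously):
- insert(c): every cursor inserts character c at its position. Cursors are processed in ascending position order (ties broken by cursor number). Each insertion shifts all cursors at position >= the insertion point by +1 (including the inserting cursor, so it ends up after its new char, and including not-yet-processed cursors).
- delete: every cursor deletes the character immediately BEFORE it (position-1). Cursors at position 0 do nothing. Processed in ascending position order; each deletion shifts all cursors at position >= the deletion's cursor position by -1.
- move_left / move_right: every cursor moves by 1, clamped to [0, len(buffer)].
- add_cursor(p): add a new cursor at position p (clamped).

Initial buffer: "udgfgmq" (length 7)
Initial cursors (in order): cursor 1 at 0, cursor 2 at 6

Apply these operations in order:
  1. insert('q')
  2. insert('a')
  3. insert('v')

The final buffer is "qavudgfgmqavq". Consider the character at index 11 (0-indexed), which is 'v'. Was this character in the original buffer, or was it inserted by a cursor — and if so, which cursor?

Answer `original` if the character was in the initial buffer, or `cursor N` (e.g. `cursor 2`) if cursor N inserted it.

Answer: cursor 2

Derivation:
After op 1 (insert('q')): buffer="qudgfgmqq" (len 9), cursors c1@1 c2@8, authorship 1......2.
After op 2 (insert('a')): buffer="qaudgfgmqaq" (len 11), cursors c1@2 c2@10, authorship 11......22.
After op 3 (insert('v')): buffer="qavudgfgmqavq" (len 13), cursors c1@3 c2@12, authorship 111......222.
Authorship (.=original, N=cursor N): 1 1 1 . . . . . . 2 2 2 .
Index 11: author = 2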